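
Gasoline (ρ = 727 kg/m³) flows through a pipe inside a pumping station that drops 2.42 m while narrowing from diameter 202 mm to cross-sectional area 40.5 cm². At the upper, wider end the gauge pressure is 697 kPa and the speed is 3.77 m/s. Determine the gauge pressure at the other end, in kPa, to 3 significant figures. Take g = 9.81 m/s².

P₂ = 396 kPa

Mass conservation (A₁v₁ = A₂v₂) gives v₂ = 3.77 × 320/40.5 = 29.8 m/s.
Bernoulli: P₁ + ½ρv₁² + ρg h₁ = P₂ + ½ρv₂² + ρg h₂, so P₂ = P₁ + ½ρ(v₁² − v₂²) − ρg(h₂ − h₁).
P₂ = 697000 + ½·727·(3.77² − 29.8²) − 727·9.81·(−2.42) = 697000 + (-318000) − (-17300) = 396000 Pa.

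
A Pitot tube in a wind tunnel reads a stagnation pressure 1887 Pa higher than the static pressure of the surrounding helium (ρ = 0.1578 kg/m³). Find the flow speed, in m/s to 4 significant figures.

The dynamic pressure equals the rise in static pressure at the stagnation point: ΔP = ½ρv².
v = √(2ΔP/ρ) = √(2·1887/0.1578) = 154.6 m/s.

v ≈ 154.6 m/s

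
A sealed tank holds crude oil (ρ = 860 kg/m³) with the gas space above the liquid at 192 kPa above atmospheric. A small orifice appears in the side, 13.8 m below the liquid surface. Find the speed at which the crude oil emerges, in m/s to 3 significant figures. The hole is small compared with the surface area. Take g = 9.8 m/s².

26.8 m/s

Take point 1 at the surface (v₁ ≈ 0) and point 2 at the hole (at atmospheric pressure). Bernoulli: P₁ + ρg h = P_atm + ½ρv₂².
With P₁ − P_atm = 192000 Pa, v₂ = √(2gh + 2ΔP/ρ) = √(2·9.8·13.8 + 2·192000/860) = 26.8 m/s.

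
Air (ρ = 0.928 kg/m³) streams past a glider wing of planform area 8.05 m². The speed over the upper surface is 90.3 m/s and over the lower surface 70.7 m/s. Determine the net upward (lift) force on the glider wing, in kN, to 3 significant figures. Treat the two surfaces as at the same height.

The faster flow above has the lower pressure; Bernoulli (same height) gives ΔP = ½ρ(v_up² − v_low²).
ΔP = ½·0.928·(90.3² − 70.7²) = 1460 Pa.
Lift = ΔP · A = 1460 × 8.05 = 11800 N.

11.8 kN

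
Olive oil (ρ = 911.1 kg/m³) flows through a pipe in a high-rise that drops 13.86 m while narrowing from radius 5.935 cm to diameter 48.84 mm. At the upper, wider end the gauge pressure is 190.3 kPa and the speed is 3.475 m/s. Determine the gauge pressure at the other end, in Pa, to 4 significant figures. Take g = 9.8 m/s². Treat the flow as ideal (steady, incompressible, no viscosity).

127600 Pa

Continuity gives A₁v₁ = A₂v₂, so v₂ = (110.7 cm²)/(18.73 cm²) × 3.475 m/s = 20.53 m/s.
Applying Bernoulli between the two ends and solving for P₂: P₂ = P₁ + ½ρ(v₁² − v₂²) − ρgΔh.
P₂ = 190300 + ½·911.1·(3.475² − 20.53²) − 911.1·9.8·(−13.86) = 190300 + (-186400) − (-123800) = 127600 Pa.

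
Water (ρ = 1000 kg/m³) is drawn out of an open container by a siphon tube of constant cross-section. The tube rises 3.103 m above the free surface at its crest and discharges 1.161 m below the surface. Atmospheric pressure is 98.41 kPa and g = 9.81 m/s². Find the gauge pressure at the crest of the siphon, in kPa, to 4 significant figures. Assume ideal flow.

P_gauge ≈ -41.83 kPa

From the surface to the outlet (both open to atmosphere, surface at rest): v = √(2g·h_out) = √(2·9.81·1.161) = 4.773 m/s.
The bore is uniform, so the speed at the crest is the same v. Bernoulli surface→crest: P_atm = P_top + ½ρv² + ρg·h_top.
P_top = 98410 − ½·1000·4.773² − 1000·9.81·3.103 = 56580 Pa. So P_gauge = P_top − P_atm = -41830 Pa.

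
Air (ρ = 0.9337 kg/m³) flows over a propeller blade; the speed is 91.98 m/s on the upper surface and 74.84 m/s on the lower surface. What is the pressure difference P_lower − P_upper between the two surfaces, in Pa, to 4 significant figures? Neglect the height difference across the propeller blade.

ΔP = 1335 Pa

The pressure is lower where the speed is higher: ΔP = ½ρ(v_up² − v_low²).
ΔP = ½·0.9337·(91.98² − 74.84²) = 1335 Pa.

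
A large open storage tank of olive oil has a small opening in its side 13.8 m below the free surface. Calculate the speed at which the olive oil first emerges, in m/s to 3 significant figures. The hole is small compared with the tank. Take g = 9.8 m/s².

v ≈ 16.4 m/s

The surface is effectively still and both ends are open, so ½v² = gh and v = √(2·9.8·13.8) = 16.4 m/s.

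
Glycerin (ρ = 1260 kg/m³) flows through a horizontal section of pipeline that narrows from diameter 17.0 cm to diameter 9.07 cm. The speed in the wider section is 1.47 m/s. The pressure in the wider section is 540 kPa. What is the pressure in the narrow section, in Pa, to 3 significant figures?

P₂ = 525000 Pa

By continuity, v₂ = v₁·A₁/A₂ = 1.47·(227/64.6) = 5.16 m/s.
With no height change, Bernoulli's equation is P₁ + ½ρv₁² = P₂ + ½ρv₂².
P₂ = P₁ − ½ρ(v₂² − v₁²) = 540000 − ½·1260·(5.16² − 1.47²) = 540000 − 15400 = 525000 Pa.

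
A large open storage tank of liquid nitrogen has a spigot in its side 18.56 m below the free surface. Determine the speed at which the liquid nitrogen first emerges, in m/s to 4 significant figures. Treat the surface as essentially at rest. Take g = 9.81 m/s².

The surface is effectively still and both ends are open, so ½v² = gh and v = √(2·9.81·18.56) = 19.08 m/s.

19.08 m/s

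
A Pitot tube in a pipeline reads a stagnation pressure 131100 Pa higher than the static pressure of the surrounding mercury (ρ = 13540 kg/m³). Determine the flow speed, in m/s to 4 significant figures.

v ≈ 4.401 m/s

Bernoulli between the free stream and the stagnation point: ½ρv² = P_stag − P_static.
v = √(2ΔP/ρ) = √(2·131100/13540) = 4.401 m/s.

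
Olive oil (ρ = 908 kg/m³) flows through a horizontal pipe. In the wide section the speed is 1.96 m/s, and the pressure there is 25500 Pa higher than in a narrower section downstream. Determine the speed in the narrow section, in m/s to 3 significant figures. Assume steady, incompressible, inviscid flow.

v₂ = 7.75 m/s

Along the level pipe P + ½ρv² is conserved, hence v₂² = v₁² + 2(P₁ − P₂)/ρ.
v₂ = √(1.96² + 2·25500/908) = √(3.84 + 56.2) = 7.75 m/s.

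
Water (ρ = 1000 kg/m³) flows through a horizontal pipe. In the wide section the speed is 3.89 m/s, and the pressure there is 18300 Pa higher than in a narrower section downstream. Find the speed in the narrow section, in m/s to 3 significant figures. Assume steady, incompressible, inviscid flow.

Horizontal Bernoulli: P₁ + ½ρv₁² = P₂ + ½ρv₂², so v₂² = v₁² + 2(P₁ − P₂)/ρ.
v₂ = √(3.89² + 2·18300/1000) = √(15.1 + 36.6) = 7.19 m/s.

v₂ ≈ 7.19 m/s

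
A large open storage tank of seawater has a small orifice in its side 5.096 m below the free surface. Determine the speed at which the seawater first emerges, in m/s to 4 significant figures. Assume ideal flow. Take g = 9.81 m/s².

v = 9.999 m/s

The surface is effectively still and both ends are open, so ½v² = gh and v = √(2·9.81·5.096) = 9.999 m/s.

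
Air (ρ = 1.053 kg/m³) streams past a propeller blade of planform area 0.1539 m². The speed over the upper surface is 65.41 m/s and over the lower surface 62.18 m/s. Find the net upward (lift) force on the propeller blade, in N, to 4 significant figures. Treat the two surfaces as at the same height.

F = 33.39 N

With equal heights on the two surfaces, Bernoulli gives P_lower − P_upper = ½ρ(v_upper² − v_lower²).
ΔP = ½·1.053·(65.41² − 62.18²) = 217.0 Pa.
Lift = ΔP · A = 217.0 × 0.1539 = 33.39 N.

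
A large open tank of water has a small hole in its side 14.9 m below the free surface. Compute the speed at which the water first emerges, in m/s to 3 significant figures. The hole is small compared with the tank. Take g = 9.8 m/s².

v ≈ 17.1 m/s

Bernoulli from surface to hole (P equal, v_surface ≈ 0): v = √(2gh) = √(2×9.8×14.9) = 17.1 m/s.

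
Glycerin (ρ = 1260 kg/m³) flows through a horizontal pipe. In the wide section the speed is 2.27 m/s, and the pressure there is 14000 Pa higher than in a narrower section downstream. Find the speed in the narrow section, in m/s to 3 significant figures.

v₂ ≈ 5.23 m/s

Horizontal Bernoulli: P₁ + ½ρv₁² = P₂ + ½ρv₂², so v₂² = v₁² + 2(P₁ − P₂)/ρ.
v₂ = √(2.27² + 2·14000/1260) = √(5.15 + 22.2) = 5.23 m/s.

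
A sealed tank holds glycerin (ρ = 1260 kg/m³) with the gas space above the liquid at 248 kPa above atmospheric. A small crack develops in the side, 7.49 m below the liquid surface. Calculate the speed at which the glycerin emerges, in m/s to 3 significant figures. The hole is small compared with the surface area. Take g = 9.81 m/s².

v = 23.3 m/s

Take point 1 at the surface (v₁ ≈ 0) and point 2 at the hole (at atmospheric pressure). Bernoulli: P₁ + ρg h = P_atm + ½ρv₂².
With P₁ − P_atm = 248000 Pa, v₂ = √(2gh + 2ΔP/ρ) = √(2·9.81·7.49 + 2·248000/1260) = 23.3 m/s.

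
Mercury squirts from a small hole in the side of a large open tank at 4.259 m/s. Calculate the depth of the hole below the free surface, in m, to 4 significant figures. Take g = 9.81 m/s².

For a small hole in a large open tank, ½v² = gh, giving h = v²/(2g).
h = 4.259²/(2·9.81) = 18.14/19.62 = 0.9245 m.

h ≈ 0.9245 m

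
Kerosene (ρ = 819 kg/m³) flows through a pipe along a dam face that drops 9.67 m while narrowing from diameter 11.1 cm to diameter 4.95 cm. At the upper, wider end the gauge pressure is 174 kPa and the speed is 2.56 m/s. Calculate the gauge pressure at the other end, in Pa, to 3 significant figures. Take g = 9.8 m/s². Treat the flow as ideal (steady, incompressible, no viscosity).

P₂ = 186000 Pa

By continuity, v₂ = v₁·A₁/A₂ = 2.56·(96.8/19.2) = 12.9 m/s.
Applying Bernoulli between the two ends and solving for P₂: P₂ = P₁ + ½ρ(v₁² − v₂²) − ρgΔh.
P₂ = 174000 + ½·819·(2.56² − 12.9²) − 819·9.8·(−9.67) = 174000 + (-65200) − (-77600) = 186000 Pa.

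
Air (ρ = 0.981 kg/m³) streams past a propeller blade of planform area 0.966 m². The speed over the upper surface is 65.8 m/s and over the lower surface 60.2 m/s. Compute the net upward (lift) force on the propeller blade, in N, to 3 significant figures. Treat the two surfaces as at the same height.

F = 334 N

With equal heights on the two surfaces, Bernoulli gives P_lower − P_upper = ½ρ(v_upper² − v_lower²).
ΔP = ½·0.981·(65.8² − 60.2²) = 346 Pa.
Lift = ΔP · A = 346 × 0.966 = 334 N.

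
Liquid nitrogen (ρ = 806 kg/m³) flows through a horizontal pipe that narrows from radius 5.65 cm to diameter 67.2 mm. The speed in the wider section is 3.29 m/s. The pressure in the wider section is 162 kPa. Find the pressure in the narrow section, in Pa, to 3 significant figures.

P₂ = 131000 Pa

Continuity gives A₁v₁ = A₂v₂, so v₂ = (100 cm²)/(35.5 cm²) × 3.29 m/s = 9.30 m/s.
With no height change, Bernoulli's equation is P₁ + ½ρv₁² = P₂ + ½ρv₂².
P₂ = P₁ − ½ρ(v₂² − v₁²) = 162000 − ½·806·(9.30² − 3.29²) = 162000 − 30500 = 131000 Pa.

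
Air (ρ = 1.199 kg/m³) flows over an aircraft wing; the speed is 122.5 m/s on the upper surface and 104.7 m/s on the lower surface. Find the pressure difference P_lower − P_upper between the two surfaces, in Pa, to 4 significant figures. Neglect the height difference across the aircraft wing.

The pressure is lower where the speed is higher: ΔP = ½ρ(v_up² − v_low²).
ΔP = ½·1.199·(122.5² − 104.7²) = 2424 Pa.

2424 Pa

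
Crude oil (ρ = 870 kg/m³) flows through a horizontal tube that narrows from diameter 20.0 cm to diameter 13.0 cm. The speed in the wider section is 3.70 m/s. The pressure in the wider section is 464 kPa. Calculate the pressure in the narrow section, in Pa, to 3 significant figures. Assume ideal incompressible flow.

P₂ ≈ 437000 Pa

Mass conservation (A₁v₁ = A₂v₂) gives v₂ = 3.70 × 314/133 = 8.76 m/s.
Bernoulli (h₁ = h₂): P₁ − P₂ = ½ρ(v₂² − v₁²).
P₂ = P₁ − ½ρ(v₂² − v₁²) = 464000 − ½·870·(8.76² − 3.70²) = 464000 − 27400 = 437000 Pa.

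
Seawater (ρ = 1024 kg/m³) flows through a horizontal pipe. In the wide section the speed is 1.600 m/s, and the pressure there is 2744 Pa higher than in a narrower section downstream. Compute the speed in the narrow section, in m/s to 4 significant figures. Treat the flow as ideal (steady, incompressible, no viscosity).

2.814 m/s

Horizontal Bernoulli: P₁ + ½ρv₁² = P₂ + ½ρv₂², so v₂² = v₁² + 2(P₁ − P₂)/ρ.
v₂ = √(1.600² + 2·2744/1024) = √(2.560 + 5.359) = 2.814 m/s.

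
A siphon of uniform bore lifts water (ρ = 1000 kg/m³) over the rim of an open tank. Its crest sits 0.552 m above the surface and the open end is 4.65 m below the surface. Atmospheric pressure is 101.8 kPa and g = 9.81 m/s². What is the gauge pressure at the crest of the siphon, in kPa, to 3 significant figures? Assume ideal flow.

P_gauge ≈ -51.0 kPa

Bernoulli surface→outlet gives ½v² = g·h_out, so v = √(2·9.81·4.65) = 9.55 m/s.
With constant cross-section the crest speed equals v; applying Bernoulli from the surface up to the crest, P_top = P_atm − ½ρv² − ρg·h_top.
P_top = 101800 − ½·1000·9.55² − 1000·9.81·0.552 = 50800 Pa. So P_gauge = P_top − P_atm = -51000 Pa.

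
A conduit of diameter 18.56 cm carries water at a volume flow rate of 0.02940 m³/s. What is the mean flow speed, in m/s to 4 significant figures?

1.087 m/s

Q = 0.02940 m³/s = 0.02940 m³/s.
v = Q/A = 0.02940 / 0.02705 = 1.087 m/s.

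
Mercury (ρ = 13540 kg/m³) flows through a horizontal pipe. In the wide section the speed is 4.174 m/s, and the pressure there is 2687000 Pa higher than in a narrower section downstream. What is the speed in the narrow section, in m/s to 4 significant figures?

v₂ ≈ 20.35 m/s

Along the level pipe P + ½ρv² is conserved, hence v₂² = v₁² + 2(P₁ − P₂)/ρ.
v₂ = √(4.174² + 2·2687000/13540) = √(17.42 + 396.9) = 20.35 m/s.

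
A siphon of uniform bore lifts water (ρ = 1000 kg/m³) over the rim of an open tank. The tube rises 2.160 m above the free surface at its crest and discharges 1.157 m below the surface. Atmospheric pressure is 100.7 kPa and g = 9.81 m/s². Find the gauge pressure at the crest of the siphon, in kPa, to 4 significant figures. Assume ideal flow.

From the surface to the outlet (both open to atmosphere, surface at rest): v = √(2g·h_out) = √(2·9.81·1.157) = 4.764 m/s.
The bore is uniform, so the speed at the crest is the same v. Bernoulli surface→crest: P_atm = P_top + ½ρv² + ρg·h_top.
P_top = 100700 − ½·1000·4.764² − 1000·9.81·2.160 = 68160 Pa. So P_gauge = P_top − P_atm = -32540 Pa.

-32.54 kPa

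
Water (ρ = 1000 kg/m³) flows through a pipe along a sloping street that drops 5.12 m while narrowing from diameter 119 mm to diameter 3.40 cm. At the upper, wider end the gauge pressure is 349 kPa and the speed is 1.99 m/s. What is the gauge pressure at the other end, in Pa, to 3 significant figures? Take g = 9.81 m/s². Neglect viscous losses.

By continuity, v₂ = v₁·A₁/A₂ = 1.99·(111/9.08) = 24.4 m/s.
Energy conservation along the streamline gives P₂ = P₁ − ½ρ(v₂² − v₁²) − ρg(h₂ − h₁).
P₂ = 349000 + ½·1000·(1.99² − 24.4²) − 1000·9.81·(−5.12) = 349000 + (-295000) − (-50200) = 104000 Pa.

P₂ ≈ 104000 Pa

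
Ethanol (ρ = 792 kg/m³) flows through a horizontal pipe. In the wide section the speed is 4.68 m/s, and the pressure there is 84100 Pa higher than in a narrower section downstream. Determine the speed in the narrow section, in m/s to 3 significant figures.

v₂ ≈ 15.3 m/s

Horizontal Bernoulli: P₁ + ½ρv₁² = P₂ + ½ρv₂², so v₂² = v₁² + 2(P₁ − P₂)/ρ.
v₂ = √(4.68² + 2·84100/792) = √(21.9 + 212) = 15.3 m/s.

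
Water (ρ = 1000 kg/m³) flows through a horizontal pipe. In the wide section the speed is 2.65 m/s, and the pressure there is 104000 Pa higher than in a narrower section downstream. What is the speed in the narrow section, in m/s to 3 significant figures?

Along the level pipe P + ½ρv² is conserved, hence v₂² = v₁² + 2(P₁ − P₂)/ρ.
v₂ = √(2.65² + 2·104000/1000) = √(7.02 + 208) = 14.7 m/s.

v₂ ≈ 14.7 m/s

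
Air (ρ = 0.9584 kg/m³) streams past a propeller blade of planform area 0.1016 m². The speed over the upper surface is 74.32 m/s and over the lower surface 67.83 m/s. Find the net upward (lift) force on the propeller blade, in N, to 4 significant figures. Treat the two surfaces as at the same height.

44.92 N

The faster flow above has the lower pressure; Bernoulli (same height) gives ΔP = ½ρ(v_up² − v_low²).
ΔP = ½·0.9584·(74.32² − 67.83²) = 442.1 Pa.
Lift = ΔP · A = 442.1 × 0.1016 = 44.92 N.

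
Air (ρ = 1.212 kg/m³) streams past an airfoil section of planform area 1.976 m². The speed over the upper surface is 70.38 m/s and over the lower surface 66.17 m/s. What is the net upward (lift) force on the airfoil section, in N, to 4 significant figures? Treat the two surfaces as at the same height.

F = 688.4 N

The faster flow above has the lower pressure; Bernoulli (same height) gives ΔP = ½ρ(v_up² − v_low²).
ΔP = ½·1.212·(70.38² − 66.17²) = 348.4 Pa.
Lift = ΔP · A = 348.4 × 1.976 = 688.4 N.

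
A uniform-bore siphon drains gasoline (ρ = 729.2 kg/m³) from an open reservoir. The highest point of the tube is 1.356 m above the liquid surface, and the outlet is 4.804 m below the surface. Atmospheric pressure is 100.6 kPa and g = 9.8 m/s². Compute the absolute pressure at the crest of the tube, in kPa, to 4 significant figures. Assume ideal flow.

56.58 kPa

The outlet speed comes from Torricelli: v = √(2g·4.804) = 9.704 m/s.
Continuity keeps v the same throughout the tube; from surface to crest, P_atm + 0 = P_top + ½ρv² + ρg·h_top.
P_top = 100600 − ½·729.2·9.704² − 729.2·9.8·1.356 = 56580 Pa.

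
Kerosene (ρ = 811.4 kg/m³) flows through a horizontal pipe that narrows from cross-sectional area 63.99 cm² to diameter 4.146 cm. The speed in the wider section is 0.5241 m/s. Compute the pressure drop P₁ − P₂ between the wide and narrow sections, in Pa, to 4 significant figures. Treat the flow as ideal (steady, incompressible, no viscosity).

Mass conservation (A₁v₁ = A₂v₂) gives v₂ = 0.5241 × 63.99/13.50 = 2.484 m/s.
The pipe is horizontal, so Bernoulli reduces to P₁ + ½ρv₁² = P₂ + ½ρv₂².
P₁ − P₂ = ½·811.4·(2.484² − 0.5241²) = ½·811.4·5.896 = 2392 Pa.

ΔP = 2392 Pa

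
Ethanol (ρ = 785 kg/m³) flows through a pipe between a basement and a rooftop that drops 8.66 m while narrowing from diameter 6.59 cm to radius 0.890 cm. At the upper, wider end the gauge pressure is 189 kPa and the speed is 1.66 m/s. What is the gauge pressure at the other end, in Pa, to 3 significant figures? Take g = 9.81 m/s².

The volume flow rate is constant, so v₂ = (A₁/A₂)v₁ = (34.1/2.49)·1.66 = 22.8 m/s.
Applying Bernoulli between the two ends and solving for P₂: P₂ = P₁ + ½ρ(v₁² − v₂²) − ρgΔh.
P₂ = 189000 + ½·785·(1.66² − 22.8²) − 785·9.81·(−8.66) = 189000 + (-202000) − (-66700) = 53600 Pa.

P₂ ≈ 53600 Pa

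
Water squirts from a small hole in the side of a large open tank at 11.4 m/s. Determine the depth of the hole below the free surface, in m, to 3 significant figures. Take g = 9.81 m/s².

Torricelli: v = √(2gh), so h = v²/(2g).
h = 11.4²/(2·9.81) = 130/19.62 = 6.62 m.

h = 6.62 m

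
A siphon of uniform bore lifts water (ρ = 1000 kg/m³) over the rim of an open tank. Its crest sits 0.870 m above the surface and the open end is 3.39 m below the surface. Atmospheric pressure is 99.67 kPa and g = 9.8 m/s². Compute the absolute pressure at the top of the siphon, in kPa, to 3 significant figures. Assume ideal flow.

Bernoulli surface→outlet gives ½v² = g·h_out, so v = √(2·9.8·3.39) = 8.15 m/s.
The bore is uniform, so the speed at the crest is the same v. Bernoulli surface→crest: P_atm = P_top + ½ρv² + ρg·h_top.
P_top = 99670 − ½·1000·8.15² − 1000·9.8·0.870 = 57900 Pa.

57.9 kPa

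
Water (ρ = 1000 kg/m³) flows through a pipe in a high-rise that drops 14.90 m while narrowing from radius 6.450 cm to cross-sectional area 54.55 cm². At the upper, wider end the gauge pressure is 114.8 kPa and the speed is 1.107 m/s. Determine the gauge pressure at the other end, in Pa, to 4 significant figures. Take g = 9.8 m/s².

Mass conservation (A₁v₁ = A₂v₂) gives v₂ = 1.107 × 130.7/54.55 = 2.652 m/s.
Applying Bernoulli between the two ends and solving for P₂: P₂ = P₁ + ½ρ(v₁² − v₂²) − ρgΔh.
P₂ = 114800 + ½·1000·(1.107² − 2.652²) − 1000·9.8·(−14.90) = 114800 + (-2905) − (-146000) = 257900 Pa.

257900 Pa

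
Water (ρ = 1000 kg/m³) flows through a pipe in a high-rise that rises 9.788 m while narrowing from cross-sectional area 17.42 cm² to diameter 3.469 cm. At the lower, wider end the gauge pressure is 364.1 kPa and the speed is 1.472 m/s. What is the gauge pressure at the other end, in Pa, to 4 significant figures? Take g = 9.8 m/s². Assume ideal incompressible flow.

Mass conservation (A₁v₁ = A₂v₂) gives v₂ = 1.472 × 17.42/9.451 = 2.713 m/s.
Applying Bernoulli between the two ends and solving for P₂: P₂ = P₁ + ½ρ(v₁² − v₂²) − ρgΔh.
P₂ = 364100 + ½·1000·(1.472² − 2.713²) − 1000·9.8·(+9.788) = 364100 + (-2597) − (95920) = 265600 Pa.

265600 Pa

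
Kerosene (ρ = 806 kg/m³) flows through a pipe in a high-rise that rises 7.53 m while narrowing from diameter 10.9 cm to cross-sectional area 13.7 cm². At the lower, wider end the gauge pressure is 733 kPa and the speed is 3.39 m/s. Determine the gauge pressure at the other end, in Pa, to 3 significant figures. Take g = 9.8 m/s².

P₂ ≈ 463000 Pa

By continuity, v₂ = v₁·A₁/A₂ = 3.39·(93.3/13.7) = 23.1 m/s.
Energy conservation along the streamline gives P₂ = P₁ − ½ρ(v₂² − v₁²) − ρg(h₂ − h₁).
P₂ = 733000 + ½·806·(3.39² − 23.1²) − 806·9.8·(+7.53) = 733000 + (-210000) − (59500) = 463000 Pa.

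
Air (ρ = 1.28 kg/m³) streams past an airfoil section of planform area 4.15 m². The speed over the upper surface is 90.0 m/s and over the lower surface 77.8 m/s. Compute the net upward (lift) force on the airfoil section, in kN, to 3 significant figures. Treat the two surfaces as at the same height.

From P + ½ρv² = const at equal height, P_low − P_up = ½ρ(v_up² − v_low²).
ΔP = ½·1.28·(90.0² − 77.8²) = 1310 Pa.
Lift = ΔP · A = 1310 × 4.15 = 5440 N.

F ≈ 5.44 kN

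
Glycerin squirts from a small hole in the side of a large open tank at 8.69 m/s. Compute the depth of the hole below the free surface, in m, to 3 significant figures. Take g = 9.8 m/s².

Torricelli: v = √(2gh), so h = v²/(2g).
h = 8.69²/(2·9.8) = 75.5/19.60 = 3.85 m.

3.85 m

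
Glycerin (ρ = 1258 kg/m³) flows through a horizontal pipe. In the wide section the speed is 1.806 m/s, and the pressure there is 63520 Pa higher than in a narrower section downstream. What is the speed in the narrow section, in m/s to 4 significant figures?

Along the level pipe P + ½ρv² is conserved, hence v₂² = v₁² + 2(P₁ − P₂)/ρ.
v₂ = √(1.806² + 2·63520/1258) = √(3.262 + 101.0) = 10.21 m/s.

v₂ ≈ 10.21 m/s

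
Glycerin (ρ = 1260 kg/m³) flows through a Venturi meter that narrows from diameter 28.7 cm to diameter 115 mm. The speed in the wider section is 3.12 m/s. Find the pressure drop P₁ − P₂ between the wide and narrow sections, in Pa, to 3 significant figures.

ΔP ≈ 232000 Pa

Mass conservation (A₁v₁ = A₂v₂) gives v₂ = 3.12 × 647/104 = 19.4 m/s.
Bernoulli (h₁ = h₂): P₁ − P₂ = ½ρ(v₂² − v₁²).
P₁ − P₂ = ½·1260·(19.4² − 3.12²) = ½·1260·368 = 232000 Pa.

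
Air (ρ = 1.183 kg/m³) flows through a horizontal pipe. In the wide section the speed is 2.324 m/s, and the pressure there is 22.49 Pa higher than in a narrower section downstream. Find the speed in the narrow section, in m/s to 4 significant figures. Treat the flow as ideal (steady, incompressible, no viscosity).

Along the level pipe P + ½ρv² is conserved, hence v₂² = v₁² + 2(P₁ − P₂)/ρ.
v₂ = √(2.324² + 2·22.49/1.183) = √(5.401 + 38.02) = 6.590 m/s.

v₂ ≈ 6.590 m/s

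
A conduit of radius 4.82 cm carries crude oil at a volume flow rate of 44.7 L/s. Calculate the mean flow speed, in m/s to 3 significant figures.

Q = 44.7 L/s = 0.0447 m³/s.
v = Q/A = 0.0447 / 0.00730 = 6.12 m/s.

v = 6.12 m/s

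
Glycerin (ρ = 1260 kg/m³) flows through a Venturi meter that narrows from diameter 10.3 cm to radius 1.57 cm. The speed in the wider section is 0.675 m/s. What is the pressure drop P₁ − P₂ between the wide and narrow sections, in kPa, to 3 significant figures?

ΔP ≈ 32.9 kPa

The volume flow rate is constant, so v₂ = (A₁/A₂)v₁ = (83.3/7.74)·0.675 = 7.26 m/s.
The pipe is horizontal, so Bernoulli reduces to P₁ + ½ρv₁² = P₂ + ½ρv₂².
P₁ − P₂ = ½·1260·(7.26² − 0.675²) = ½·1260·52.3 = 32900 Pa.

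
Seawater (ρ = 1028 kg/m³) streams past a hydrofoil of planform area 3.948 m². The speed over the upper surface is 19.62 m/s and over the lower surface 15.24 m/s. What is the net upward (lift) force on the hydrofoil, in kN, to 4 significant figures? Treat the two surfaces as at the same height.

With equal heights on the two surfaces, Bernoulli gives P_lower − P_upper = ½ρ(v_upper² − v_lower²).
ΔP = ½·1028·(19.62² − 15.24²) = 78480 Pa.
Lift = ΔP · A = 78480 × 3.948 = 309800 N.

F ≈ 309.8 kN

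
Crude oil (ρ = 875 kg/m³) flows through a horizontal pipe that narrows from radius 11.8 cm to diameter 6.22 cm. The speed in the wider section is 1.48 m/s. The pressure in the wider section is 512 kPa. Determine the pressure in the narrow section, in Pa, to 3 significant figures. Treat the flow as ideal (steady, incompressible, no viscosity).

P₂ ≈ 314000 Pa

By continuity, v₂ = v₁·A₁/A₂ = 1.48·(437/30.4) = 21.3 m/s.
The pipe is horizontal, so Bernoulli reduces to P₁ + ½ρv₁² = P₂ + ½ρv₂².
P₂ = P₁ − ½ρ(v₂² − v₁²) = 512000 − ½·875·(21.3² − 1.48²) = 512000 − 198000 = 314000 Pa.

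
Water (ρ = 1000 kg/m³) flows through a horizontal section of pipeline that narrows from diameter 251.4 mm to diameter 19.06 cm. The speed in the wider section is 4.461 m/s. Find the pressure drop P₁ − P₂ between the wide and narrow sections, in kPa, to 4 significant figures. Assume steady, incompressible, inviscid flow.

ΔP ≈ 20.17 kPa

The volume flow rate is constant, so v₂ = (A₁/A₂)v₁ = (496.4/285.3)·4.461 = 7.761 m/s.
With no height change, Bernoulli's equation is P₁ + ½ρv₁² = P₂ + ½ρv₂².
P₁ − P₂ = ½·1000·(7.761² − 4.461²) = ½·1000·40.33 = 20170 Pa.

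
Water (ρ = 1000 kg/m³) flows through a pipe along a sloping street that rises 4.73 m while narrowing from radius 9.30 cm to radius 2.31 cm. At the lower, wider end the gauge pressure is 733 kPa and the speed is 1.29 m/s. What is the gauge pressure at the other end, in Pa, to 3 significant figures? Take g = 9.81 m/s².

P₂ ≈ 469000 Pa

The volume flow rate is constant, so v₂ = (A₁/A₂)v₁ = (272/16.8)·1.29 = 20.9 m/s.
Bernoulli: P₁ + ½ρv₁² + ρg h₁ = P₂ + ½ρv₂² + ρg h₂, so P₂ = P₁ + ½ρ(v₁² − v₂²) − ρg(h₂ − h₁).
P₂ = 733000 + ½·1000·(1.29² − 20.9²) − 1000·9.81·(+4.73) = 733000 + (-218000) − (46400) = 469000 Pa.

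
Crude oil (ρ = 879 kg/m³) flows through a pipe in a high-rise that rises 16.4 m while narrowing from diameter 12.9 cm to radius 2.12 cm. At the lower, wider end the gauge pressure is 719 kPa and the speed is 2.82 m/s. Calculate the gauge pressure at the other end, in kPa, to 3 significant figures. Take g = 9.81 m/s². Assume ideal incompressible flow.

P₂ ≈ 282 kPa

By continuity, v₂ = v₁·A₁/A₂ = 2.82·(131/14.1) = 26.1 m/s.
Bernoulli: P₁ + ½ρv₁² + ρg h₁ = P₂ + ½ρv₂² + ρg h₂, so P₂ = P₁ + ½ρ(v₁² − v₂²) − ρg(h₂ − h₁).
P₂ = 719000 + ½·879·(2.82² − 26.1²) − 879·9.81·(+16.4) = 719000 + (-296000) − (141000) = 282000 Pa.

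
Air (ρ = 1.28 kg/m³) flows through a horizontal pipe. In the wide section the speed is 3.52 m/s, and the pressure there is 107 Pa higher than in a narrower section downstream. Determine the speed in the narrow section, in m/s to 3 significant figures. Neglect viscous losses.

v₂ ≈ 13.4 m/s

With h₁ = h₂, rearranging Bernoulli gives v₂ = √(v₁² + 2ΔP/ρ).
v₂ = √(3.52² + 2·107/1.28) = √(12.4 + 167) = 13.4 m/s.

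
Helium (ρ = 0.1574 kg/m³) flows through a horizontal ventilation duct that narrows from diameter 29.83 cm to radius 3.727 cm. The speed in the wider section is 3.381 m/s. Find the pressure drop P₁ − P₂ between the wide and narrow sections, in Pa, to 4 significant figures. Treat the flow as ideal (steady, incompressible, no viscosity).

By continuity, v₂ = v₁·A₁/A₂ = 3.381·(698.9/43.64) = 54.15 m/s.
Along the horizontal streamline, P + ½ρv² is constant.
P₁ − P₂ = ½·0.1574·(54.15² − 3.381²) = ½·0.1574·2920 = 229.8 Pa.

229.8 Pa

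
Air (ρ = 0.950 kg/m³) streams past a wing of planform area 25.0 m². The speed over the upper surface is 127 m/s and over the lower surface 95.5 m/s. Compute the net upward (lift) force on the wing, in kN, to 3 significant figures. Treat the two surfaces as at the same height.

With equal heights on the two surfaces, Bernoulli gives P_lower − P_upper = ½ρ(v_upper² − v_lower²).
ΔP = ½·0.950·(127² − 95.5²) = 3330 Pa.
Lift = ΔP · A = 3330 × 25.0 = 83200 N.

F ≈ 83.2 kN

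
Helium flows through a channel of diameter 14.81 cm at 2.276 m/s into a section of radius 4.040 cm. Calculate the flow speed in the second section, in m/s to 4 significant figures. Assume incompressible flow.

The volume flow rate is constant, so v₂ = (A₁/A₂)v₁ = (172.3/51.28)·2.276 = 7.646 m/s.

v₂ = 7.646 m/s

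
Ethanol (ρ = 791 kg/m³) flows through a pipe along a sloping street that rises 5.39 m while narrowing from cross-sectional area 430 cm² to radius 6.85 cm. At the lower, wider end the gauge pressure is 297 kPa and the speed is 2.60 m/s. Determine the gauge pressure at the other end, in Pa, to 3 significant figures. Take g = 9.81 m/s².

P₂ = 235000 Pa

Continuity gives A₁v₁ = A₂v₂, so v₂ = (430 cm²)/(147 cm²) × 2.60 m/s = 7.58 m/s.
Energy conservation along the streamline gives P₂ = P₁ − ½ρ(v₂² − v₁²) − ρg(h₂ − h₁).
P₂ = 297000 + ½·791·(2.60² − 7.58²) − 791·9.81·(+5.39) = 297000 + (-20100) − (41800) = 235000 Pa.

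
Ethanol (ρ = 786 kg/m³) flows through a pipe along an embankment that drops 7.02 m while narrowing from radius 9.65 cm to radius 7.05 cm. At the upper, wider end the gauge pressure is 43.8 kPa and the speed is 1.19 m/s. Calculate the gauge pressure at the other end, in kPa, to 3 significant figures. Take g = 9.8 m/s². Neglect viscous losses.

96.5 kPa

Mass conservation (A₁v₁ = A₂v₂) gives v₂ = 1.19 × 293/156 = 2.23 m/s.
Applying Bernoulli between the two ends and solving for P₂: P₂ = P₁ + ½ρ(v₁² − v₂²) − ρgΔh.
P₂ = 43800 + ½·786·(1.19² − 2.23²) − 786·9.8·(−7.02) = 43800 + (-1400) − (-54100) = 96500 Pa.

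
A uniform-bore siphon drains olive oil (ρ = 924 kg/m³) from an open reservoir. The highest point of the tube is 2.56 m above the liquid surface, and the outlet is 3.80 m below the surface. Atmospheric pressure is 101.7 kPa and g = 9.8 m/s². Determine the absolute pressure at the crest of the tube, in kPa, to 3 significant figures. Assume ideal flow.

From the surface to the outlet (both open to atmosphere, surface at rest): v = √(2g·h_out) = √(2·9.8·3.80) = 8.63 m/s.
Continuity keeps v the same throughout the tube; from surface to crest, P_atm + 0 = P_top + ½ρv² + ρg·h_top.
P_top = 101700 − ½·924·8.63² − 924·9.8·2.56 = 44100 Pa.

P_top ≈ 44.1 kPa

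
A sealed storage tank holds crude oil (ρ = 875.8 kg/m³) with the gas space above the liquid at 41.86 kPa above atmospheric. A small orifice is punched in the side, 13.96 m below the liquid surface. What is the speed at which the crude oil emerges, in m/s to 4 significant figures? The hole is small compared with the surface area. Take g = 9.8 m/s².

v ≈ 19.21 m/s

Take point 1 at the surface (v₁ ≈ 0) and point 2 at the hole (at atmospheric pressure). Bernoulli: P₁ + ρg h = P_atm + ½ρv₂².
With P₁ − P_atm = 41860 Pa, v₂ = √(2gh + 2ΔP/ρ) = √(2·9.8·13.96 + 2·41860/875.8) = 19.21 m/s.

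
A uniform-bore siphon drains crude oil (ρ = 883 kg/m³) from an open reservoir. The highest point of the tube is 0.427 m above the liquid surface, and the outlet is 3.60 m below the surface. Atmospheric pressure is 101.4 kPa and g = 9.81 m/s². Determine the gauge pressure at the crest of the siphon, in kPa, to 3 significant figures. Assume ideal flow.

P_gauge ≈ -34.9 kPa

Bernoulli surface→outlet gives ½v² = g·h_out, so v = √(2·9.81·3.60) = 8.40 m/s.
Continuity keeps v the same throughout the tube; from surface to crest, P_atm + 0 = P_top + ½ρv² + ρg·h_top.
P_top = 101400 − ½·883·8.40² − 883·9.81·0.427 = 66500 Pa. So P_gauge = P_top − P_atm = -34900 Pa.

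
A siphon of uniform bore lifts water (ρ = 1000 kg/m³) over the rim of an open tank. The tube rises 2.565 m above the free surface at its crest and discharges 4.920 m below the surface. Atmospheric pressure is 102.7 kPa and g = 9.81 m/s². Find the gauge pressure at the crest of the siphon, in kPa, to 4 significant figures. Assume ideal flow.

Bernoulli surface→outlet gives ½v² = g·h_out, so v = √(2·9.81·4.920) = 9.825 m/s.
Continuity keeps v the same throughout the tube; from surface to crest, P_atm + 0 = P_top + ½ρv² + ρg·h_top.
P_top = 102700 − ½·1000·9.825² − 1000·9.81·2.565 = 29270 Pa. So P_gauge = P_top − P_atm = -73430 Pa.

-73.43 kPa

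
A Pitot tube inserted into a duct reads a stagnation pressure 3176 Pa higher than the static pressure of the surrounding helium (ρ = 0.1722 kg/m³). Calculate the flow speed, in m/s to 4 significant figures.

v ≈ 192.1 m/s

The dynamic pressure equals the rise in static pressure at the stagnation point: ΔP = ½ρv².
v = √(2ΔP/ρ) = √(2·3176/0.1722) = 192.1 m/s.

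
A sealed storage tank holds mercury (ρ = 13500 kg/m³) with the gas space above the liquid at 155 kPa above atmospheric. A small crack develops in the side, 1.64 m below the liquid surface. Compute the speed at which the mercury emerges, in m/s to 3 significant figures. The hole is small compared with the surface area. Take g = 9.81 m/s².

Take point 1 at the surface (v₁ ≈ 0) and point 2 at the hole (at atmospheric pressure). Bernoulli: P₁ + ρg h = P_atm + ½ρv₂².
With P₁ − P_atm = 155000 Pa, v₂ = √(2gh + 2ΔP/ρ) = √(2·9.81·1.64 + 2·155000/13500) = 7.43 m/s.

v = 7.43 m/s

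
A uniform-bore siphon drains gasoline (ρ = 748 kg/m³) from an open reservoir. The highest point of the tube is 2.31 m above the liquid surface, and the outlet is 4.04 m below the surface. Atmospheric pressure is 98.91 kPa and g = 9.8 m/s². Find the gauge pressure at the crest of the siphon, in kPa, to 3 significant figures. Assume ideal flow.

Bernoulli surface→outlet gives ½v² = g·h_out, so v = √(2·9.8·4.04) = 8.90 m/s.
With constant cross-section the crest speed equals v; applying Bernoulli from the surface up to the crest, P_top = P_atm − ½ρv² − ρg·h_top.
P_top = 98910 − ½·748·8.90² − 748·9.8·2.31 = 52400 Pa. So P_gauge = P_top − P_atm = -46500 Pa.

P_gauge = -46.5 kPa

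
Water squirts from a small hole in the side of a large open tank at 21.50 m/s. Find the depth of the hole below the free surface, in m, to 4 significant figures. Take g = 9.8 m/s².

23.58 m

Inverting v = √(2gh) gives h = v² / 2g.
h = 21.50²/(2·9.8) = 462.2/19.60 = 23.58 m.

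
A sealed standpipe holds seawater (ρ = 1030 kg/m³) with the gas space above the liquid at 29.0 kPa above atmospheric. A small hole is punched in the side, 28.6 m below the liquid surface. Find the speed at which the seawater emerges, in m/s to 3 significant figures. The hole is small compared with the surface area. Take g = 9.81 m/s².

v ≈ 24.8 m/s

Take point 1 at the surface (v₁ ≈ 0) and point 2 at the hole (at atmospheric pressure). Bernoulli: P₁ + ρg h = P_atm + ½ρv₂².
With P₁ − P_atm = 29000 Pa, v₂ = √(2gh + 2ΔP/ρ) = √(2·9.81·28.6 + 2·29000/1030) = 24.8 m/s.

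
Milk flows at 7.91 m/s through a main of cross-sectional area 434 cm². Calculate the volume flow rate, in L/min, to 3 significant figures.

20600 L/min

Q = A·v = 0.0434 m² × 7.91 m/s = 0.343 m³/s.
Converting: 0.343 m³/s × 60000 = 20600 L/min.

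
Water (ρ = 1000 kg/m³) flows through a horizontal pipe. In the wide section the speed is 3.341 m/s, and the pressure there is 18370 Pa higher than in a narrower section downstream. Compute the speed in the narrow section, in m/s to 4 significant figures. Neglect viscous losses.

v₂ = 6.921 m/s

Along the level pipe P + ½ρv² is conserved, hence v₂² = v₁² + 2(P₁ − P₂)/ρ.
v₂ = √(3.341² + 2·18370/1000) = √(11.16 + 36.74) = 6.921 m/s.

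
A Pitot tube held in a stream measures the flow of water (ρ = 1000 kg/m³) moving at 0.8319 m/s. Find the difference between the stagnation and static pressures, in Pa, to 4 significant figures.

ΔP ≈ 346.0 Pa

Bernoulli between the free stream and the stagnation point: ½ρv² = P_stag − P_static.
ΔP = ½·1000·0.8319² = 346.0 Pa.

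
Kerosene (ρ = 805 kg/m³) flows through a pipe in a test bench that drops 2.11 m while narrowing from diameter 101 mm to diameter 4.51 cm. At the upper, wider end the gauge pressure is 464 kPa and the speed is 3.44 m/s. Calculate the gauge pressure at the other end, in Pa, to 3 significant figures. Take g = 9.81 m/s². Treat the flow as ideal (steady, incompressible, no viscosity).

P₂ ≈ 366000 Pa

Continuity gives A₁v₁ = A₂v₂, so v₂ = (80.1 cm²)/(16.0 cm²) × 3.44 m/s = 17.3 m/s.
Applying Bernoulli between the two ends and solving for P₂: P₂ = P₁ + ½ρ(v₁² − v₂²) − ρgΔh.
P₂ = 464000 + ½·805·(3.44² − 17.3²) − 805·9.81·(−2.11) = 464000 + (-115000) − (-16700) = 366000 Pa.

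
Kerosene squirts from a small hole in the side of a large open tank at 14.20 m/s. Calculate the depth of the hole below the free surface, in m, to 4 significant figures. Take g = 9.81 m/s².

Inverting v = √(2gh) gives h = v² / 2g.
h = 14.20²/(2·9.81) = 201.6/19.62 = 10.28 m.

h = 10.28 m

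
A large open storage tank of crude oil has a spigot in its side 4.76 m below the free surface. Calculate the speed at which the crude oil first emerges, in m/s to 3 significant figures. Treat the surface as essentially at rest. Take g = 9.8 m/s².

The surface is effectively still and both ends are open, so ½v² = gh and v = √(2·9.8·4.76) = 9.66 m/s.

v = 9.66 m/s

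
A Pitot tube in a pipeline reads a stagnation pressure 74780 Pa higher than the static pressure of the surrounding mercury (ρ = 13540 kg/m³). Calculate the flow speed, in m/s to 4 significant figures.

The dynamic pressure equals the rise in static pressure at the stagnation point: ΔP = ½ρv².
v = √(2ΔP/ρ) = √(2·74780/13540) = 3.324 m/s.

v ≈ 3.324 m/s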